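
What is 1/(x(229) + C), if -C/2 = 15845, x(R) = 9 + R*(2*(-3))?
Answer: -1/33055 ≈ -3.0253e-5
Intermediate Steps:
x(R) = 9 - 6*R (x(R) = 9 + R*(-6) = 9 - 6*R)
C = -31690 (C = -2*15845 = -31690)
1/(x(229) + C) = 1/((9 - 6*229) - 31690) = 1/((9 - 1374) - 31690) = 1/(-1365 - 31690) = 1/(-33055) = -1/33055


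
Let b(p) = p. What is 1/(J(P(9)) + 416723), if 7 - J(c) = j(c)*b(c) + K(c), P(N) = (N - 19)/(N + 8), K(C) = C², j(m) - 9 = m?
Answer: 289/120436300 ≈ 2.3996e-6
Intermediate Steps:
j(m) = 9 + m
P(N) = (-19 + N)/(8 + N)
J(c) = 7 - c² - c*(9 + c) (J(c) = 7 - ((9 + c)*c + c²) = 7 - (c*(9 + c) + c²) = 7 - (c² + c*(9 + c)) = 7 + (-c² - c*(9 + c)) = 7 - c² - c*(9 + c))
1/(J(P(9)) + 416723) = 1/((7 - ((-19 + 9)/(8 + 9))² - (-19 + 9)/(8 + 9)*(9 + (-19 + 9)/(8 + 9))) + 416723) = 1/((7 - (-10/17)² - -10/17*(9 - 10/17)) + 416723) = 1/((7 - ((1/17)*(-10))² - (1/17)*(-10)*(9 + (1/17)*(-10))) + 416723) = 1/((7 - (-10/17)² - 1*(-10/17)*(9 - 10/17)) + 416723) = 1/((7 - 1*100/289 - 1*(-10/17)*143/17) + 416723) = 1/((7 - 100/289 + 1430/289) + 416723) = 1/(3353/289 + 416723) = 1/(120436300/289) = 289/120436300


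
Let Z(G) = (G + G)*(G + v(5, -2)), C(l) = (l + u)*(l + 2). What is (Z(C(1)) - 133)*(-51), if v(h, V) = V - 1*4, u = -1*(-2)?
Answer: 4029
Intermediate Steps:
u = 2
v(h, V) = -4 + V (v(h, V) = V - 4 = -4 + V)
C(l) = (2 + l)² (C(l) = (l + 2)*(l + 2) = (2 + l)*(2 + l) = (2 + l)²)
Z(G) = 2*G*(-6 + G) (Z(G) = (G + G)*(G + (-4 - 2)) = (2*G)*(G - 6) = (2*G)*(-6 + G) = 2*G*(-6 + G))
(Z(C(1)) - 133)*(-51) = (2*(4 + 1² + 4*1)*(-6 + (4 + 1² + 4*1)) - 133)*(-51) = (2*(4 + 1 + 4)*(-6 + (4 + 1 + 4)) - 133)*(-51) = (2*9*(-6 + 9) - 133)*(-51) = (2*9*3 - 133)*(-51) = (54 - 133)*(-51) = -79*(-51) = 4029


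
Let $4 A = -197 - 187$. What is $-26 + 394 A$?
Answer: $-37850$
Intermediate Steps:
$A = -96$ ($A = \frac{-197 - 187}{4} = \frac{1}{4} \left(-384\right) = -96$)
$-26 + 394 A = -26 + 394 \left(-96\right) = -26 - 37824 = -37850$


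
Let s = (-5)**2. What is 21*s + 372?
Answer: 897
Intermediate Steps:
s = 25
21*s + 372 = 21*25 + 372 = 525 + 372 = 897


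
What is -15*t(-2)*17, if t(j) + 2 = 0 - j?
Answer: 0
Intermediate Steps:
t(j) = -2 - j (t(j) = -2 + (0 - j) = -2 - j)
-15*t(-2)*17 = -15*(-2 - 1*(-2))*17 = -15*(-2 + 2)*17 = -15*0*17 = 0*17 = 0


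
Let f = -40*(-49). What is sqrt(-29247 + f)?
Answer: I*sqrt(27287) ≈ 165.19*I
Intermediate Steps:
f = 1960
sqrt(-29247 + f) = sqrt(-29247 + 1960) = sqrt(-27287) = I*sqrt(27287)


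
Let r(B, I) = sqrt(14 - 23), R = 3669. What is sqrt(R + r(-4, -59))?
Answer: sqrt(3669 + 3*I) ≈ 60.572 + 0.0248*I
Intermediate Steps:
r(B, I) = 3*I (r(B, I) = sqrt(-9) = 3*I)
sqrt(R + r(-4, -59)) = sqrt(3669 + 3*I)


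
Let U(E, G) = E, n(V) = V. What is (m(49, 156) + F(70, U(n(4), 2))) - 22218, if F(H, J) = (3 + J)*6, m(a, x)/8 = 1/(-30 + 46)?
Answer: -44351/2 ≈ -22176.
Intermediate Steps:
m(a, x) = ½ (m(a, x) = 8/(-30 + 46) = 8/16 = 8*(1/16) = ½)
F(H, J) = 18 + 6*J
(m(49, 156) + F(70, U(n(4), 2))) - 22218 = (½ + (18 + 6*4)) - 22218 = (½ + (18 + 24)) - 22218 = (½ + 42) - 22218 = 85/2 - 22218 = -44351/2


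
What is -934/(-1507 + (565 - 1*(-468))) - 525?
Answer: -123958/237 ≈ -523.03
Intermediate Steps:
-934/(-1507 + (565 - 1*(-468))) - 525 = -934/(-1507 + (565 + 468)) - 525 = -934/(-1507 + 1033) - 525 = -934/(-474) - 525 = -934*(-1/474) - 525 = 467/237 - 525 = -123958/237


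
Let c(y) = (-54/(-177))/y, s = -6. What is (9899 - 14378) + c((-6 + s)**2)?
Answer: -2114087/472 ≈ -4479.0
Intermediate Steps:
c(y) = 18/(59*y) (c(y) = (-54*(-1/177))/y = 18/(59*y))
(9899 - 14378) + c((-6 + s)**2) = (9899 - 14378) + 18/(59*((-6 - 6)**2)) = -4479 + 18/(59*((-12)**2)) = -4479 + (18/59)/144 = -4479 + (18/59)*(1/144) = -4479 + 1/472 = -2114087/472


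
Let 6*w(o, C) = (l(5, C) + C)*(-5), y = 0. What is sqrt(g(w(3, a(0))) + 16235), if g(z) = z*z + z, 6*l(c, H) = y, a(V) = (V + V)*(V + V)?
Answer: sqrt(16235) ≈ 127.42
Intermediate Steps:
a(V) = 4*V**2 (a(V) = (2*V)*(2*V) = 4*V**2)
l(c, H) = 0 (l(c, H) = (1/6)*0 = 0)
w(o, C) = -5*C/6 (w(o, C) = ((0 + C)*(-5))/6 = (C*(-5))/6 = (-5*C)/6 = -5*C/6)
g(z) = z + z**2 (g(z) = z**2 + z = z + z**2)
sqrt(g(w(3, a(0))) + 16235) = sqrt((-10*0**2/3)*(1 - 10*0**2/3) + 16235) = sqrt((-10*0/3)*(1 - 10*0/3) + 16235) = sqrt((-5/6*0)*(1 - 5/6*0) + 16235) = sqrt(0*(1 + 0) + 16235) = sqrt(0*1 + 16235) = sqrt(0 + 16235) = sqrt(16235)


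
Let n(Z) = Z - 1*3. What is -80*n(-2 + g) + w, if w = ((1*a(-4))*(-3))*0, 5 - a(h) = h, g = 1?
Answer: 320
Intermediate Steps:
a(h) = 5 - h
w = 0 (w = ((1*(5 - 1*(-4)))*(-3))*0 = ((1*(5 + 4))*(-3))*0 = ((1*9)*(-3))*0 = (9*(-3))*0 = -27*0 = 0)
n(Z) = -3 + Z (n(Z) = Z - 3 = -3 + Z)
-80*n(-2 + g) + w = -80*(-3 + (-2 + 1)) + 0 = -80*(-3 - 1) + 0 = -80*(-4) + 0 = 320 + 0 = 320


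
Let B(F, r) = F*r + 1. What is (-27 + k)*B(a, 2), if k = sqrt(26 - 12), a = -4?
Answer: 189 - 7*sqrt(14) ≈ 162.81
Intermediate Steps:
B(F, r) = 1 + F*r
k = sqrt(14) ≈ 3.7417
(-27 + k)*B(a, 2) = (-27 + sqrt(14))*(1 - 4*2) = (-27 + sqrt(14))*(1 - 8) = (-27 + sqrt(14))*(-7) = 189 - 7*sqrt(14)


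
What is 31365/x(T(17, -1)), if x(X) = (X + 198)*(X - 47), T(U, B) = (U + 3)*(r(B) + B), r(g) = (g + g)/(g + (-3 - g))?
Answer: -6885/2254 ≈ -3.0546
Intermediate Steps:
r(g) = -2*g/3 (r(g) = (2*g)/(-3) = (2*g)*(-⅓) = -2*g/3)
T(U, B) = B*(3 + U)/3 (T(U, B) = (U + 3)*(-2*B/3 + B) = (3 + U)*(B/3) = B*(3 + U)/3)
x(X) = (-47 + X)*(198 + X) (x(X) = (198 + X)*(-47 + X) = (-47 + X)*(198 + X))
31365/x(T(17, -1)) = 31365/(-9306 + ((⅓)*(-1)*(3 + 17))² + 151*((⅓)*(-1)*(3 + 17))) = 31365/(-9306 + ((⅓)*(-1)*20)² + 151*((⅓)*(-1)*20)) = 31365/(-9306 + (-20/3)² + 151*(-20/3)) = 31365/(-9306 + 400/9 - 3020/3) = 31365/(-92414/9) = 31365*(-9/92414) = -6885/2254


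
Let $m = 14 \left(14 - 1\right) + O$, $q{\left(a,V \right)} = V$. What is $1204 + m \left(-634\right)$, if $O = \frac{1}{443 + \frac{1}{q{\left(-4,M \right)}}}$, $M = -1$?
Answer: $- \frac{25234981}{221} \approx -1.1419 \cdot 10^{5}$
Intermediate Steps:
$O = \frac{1}{442}$ ($O = \frac{1}{443 + \frac{1}{-1}} = \frac{1}{443 - 1} = \frac{1}{442} \approx 0.0022624$)
$m = \frac{80445}{442}$ ($m = 14 \left(14 - 1\right) + \frac{1}{442} = 14 \cdot 13 + \frac{1}{442} = 182 + \frac{1}{442} = \frac{80445}{442} \approx 182.0$)
$1204 + m \left(-634\right) = 1204 + \frac{80445}{442} \left(-634\right) = 1204 - \frac{25501065}{221} = - \frac{25234981}{221}$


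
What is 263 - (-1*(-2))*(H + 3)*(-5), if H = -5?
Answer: 243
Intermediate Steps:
263 - (-1*(-2))*(H + 3)*(-5) = 263 - (-1*(-2))*(-5 + 3)*(-5) = 263 - 2*(-2*(-5)) = 263 - 2*10 = 263 - 1*20 = 263 - 20 = 243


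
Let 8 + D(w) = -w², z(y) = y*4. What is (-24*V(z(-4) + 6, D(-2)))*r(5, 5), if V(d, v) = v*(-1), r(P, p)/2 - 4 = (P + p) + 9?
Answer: -13248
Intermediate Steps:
z(y) = 4*y
r(P, p) = 26 + 2*P + 2*p (r(P, p) = 8 + 2*((P + p) + 9) = 8 + 2*(9 + P + p) = 8 + (18 + 2*P + 2*p) = 26 + 2*P + 2*p)
D(w) = -8 - w²
V(d, v) = -v
(-24*V(z(-4) + 6, D(-2)))*r(5, 5) = (-(-24)*(-8 - 1*(-2)²))*(26 + 2*5 + 2*5) = (-(-24)*(-8 - 1*4))*(26 + 10 + 10) = -(-24)*(-8 - 4)*46 = -(-24)*(-12)*46 = -24*12*46 = -288*46 = -13248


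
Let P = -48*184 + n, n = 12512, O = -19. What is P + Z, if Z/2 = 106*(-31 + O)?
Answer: -6920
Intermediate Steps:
Z = -10600 (Z = 2*(106*(-31 - 19)) = 2*(106*(-50)) = 2*(-5300) = -10600)
P = 3680 (P = -48*184 + 12512 = -8832 + 12512 = 3680)
P + Z = 3680 - 10600 = -6920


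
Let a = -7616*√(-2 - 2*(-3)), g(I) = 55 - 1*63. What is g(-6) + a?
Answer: -15240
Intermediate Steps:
g(I) = -8 (g(I) = 55 - 63 = -8)
a = -15232 (a = -7616*√(-2 + 6) = -7616*√4 = -7616*2 = -15232)
g(-6) + a = -8 - 15232 = -15240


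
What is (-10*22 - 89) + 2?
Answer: -307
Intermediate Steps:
(-10*22 - 89) + 2 = (-220 - 89) + 2 = -309 + 2 = -307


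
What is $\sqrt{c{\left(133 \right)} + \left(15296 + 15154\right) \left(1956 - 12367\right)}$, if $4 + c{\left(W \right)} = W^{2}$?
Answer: $59 i \sqrt{91065} \approx 17804.0 i$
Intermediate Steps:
$c{\left(W \right)} = -4 + W^{2}$
$\sqrt{c{\left(133 \right)} + \left(15296 + 15154\right) \left(1956 - 12367\right)} = \sqrt{\left(-4 + 133^{2}\right) + \left(15296 + 15154\right) \left(1956 - 12367\right)} = \sqrt{\left(-4 + 17689\right) + 30450 \left(-10411\right)} = \sqrt{17685 - 317014950} = \sqrt{-316997265} = 59 i \sqrt{91065}$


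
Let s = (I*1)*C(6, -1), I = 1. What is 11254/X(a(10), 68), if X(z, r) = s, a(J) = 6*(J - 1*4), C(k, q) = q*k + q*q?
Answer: -11254/5 ≈ -2250.8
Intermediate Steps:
C(k, q) = q² + k*q (C(k, q) = k*q + q² = q² + k*q)
a(J) = -24 + 6*J (a(J) = 6*(J - 4) = 6*(-4 + J) = -24 + 6*J)
s = -5 (s = (1*1)*(-(6 - 1)) = 1*(-1*5) = 1*(-5) = -5)
X(z, r) = -5
11254/X(a(10), 68) = 11254/(-5) = 11254*(-⅕) = -11254/5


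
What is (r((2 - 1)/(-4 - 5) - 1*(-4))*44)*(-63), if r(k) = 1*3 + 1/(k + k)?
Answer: -43362/5 ≈ -8672.4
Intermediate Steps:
r(k) = 3 + 1/(2*k)
(r((2 - 1)/(-4 - 5) - 1*(-4))*44)*(-63) = ((3 + 1/(2*((2 - 1)/(-4 - 5) - 1*(-4))))*44)*(-63) = ((3 + 1/(2*(1/(-9) + 4)))*44)*(-63) = ((3 + 1/(2*(1*(-⅑) + 4)))*44)*(-63) = ((3 + 1/(2*(-⅑ + 4)))*44)*(-63) = ((3 + 1/(2*(35/9)))*44)*(-63) = ((3 + (½)*(9/35))*44)*(-63) = ((3 + 9/70)*44)*(-63) = ((219/70)*44)*(-63) = (4818/35)*(-63) = -43362/5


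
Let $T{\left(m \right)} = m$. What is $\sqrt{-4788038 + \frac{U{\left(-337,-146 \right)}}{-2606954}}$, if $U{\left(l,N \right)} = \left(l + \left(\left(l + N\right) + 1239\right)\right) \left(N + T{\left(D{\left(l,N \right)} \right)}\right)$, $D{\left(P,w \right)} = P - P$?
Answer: $\frac{3 i \sqrt{903902987375822567}}{1303477} \approx 2188.2 i$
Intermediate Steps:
$D{\left(P,w \right)} = 0$
$U{\left(l,N \right)} = N \left(1239 + N + 2 l\right)$ ($U{\left(l,N \right)} = \left(l + \left(\left(l + N\right) + 1239\right)\right) \left(N + 0\right) = \left(l + \left(\left(N + l\right) + 1239\right)\right) N = \left(l + \left(1239 + N + l\right)\right) N = \left(1239 + N + 2 l\right) N = N \left(1239 + N + 2 l\right)$)
$\sqrt{-4788038 + \frac{U{\left(-337,-146 \right)}}{-2606954}} = \sqrt{-4788038 + \frac{\left(-146\right) \left(1239 - 146 + 2 \left(-337\right)\right)}{-2606954}} = \sqrt{-4788038 + - 146 \left(1239 - 146 - 674\right) \left(- \frac{1}{2606954}\right)} = \sqrt{-4788038 + \left(-146\right) 419 \left(- \frac{1}{2606954}\right)} = \sqrt{-4788038 - - \frac{30587}{1303477}} = \sqrt{-4788038 + \frac{30587}{1303477}} = \sqrt{- \frac{6241097377539}{1303477}} = \frac{3 i \sqrt{903902987375822567}}{1303477}$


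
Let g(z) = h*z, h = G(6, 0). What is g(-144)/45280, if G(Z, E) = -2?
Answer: 9/1415 ≈ 0.0063604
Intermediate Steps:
h = -2
g(z) = -2*z
g(-144)/45280 = -2*(-144)/45280 = 288*(1/45280) = 9/1415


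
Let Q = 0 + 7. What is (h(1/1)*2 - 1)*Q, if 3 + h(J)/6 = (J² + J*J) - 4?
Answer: -427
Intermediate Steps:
h(J) = -42 + 12*J² (h(J) = -18 + 6*((J² + J*J) - 4) = -18 + 6*((J² + J²) - 4) = -18 + 6*(2*J² - 4) = -18 + 6*(-4 + 2*J²) = -18 + (-24 + 12*J²) = -42 + 12*J²)
Q = 7
(h(1/1)*2 - 1)*Q = ((-42 + 12*(1/1)²)*2 - 1)*7 = ((-42 + 12*1²)*2 - 1)*7 = ((-42 + 12*1)*2 - 1)*7 = ((-42 + 12)*2 - 1)*7 = (-30*2 - 1)*7 = (-60 - 1)*7 = -61*7 = -427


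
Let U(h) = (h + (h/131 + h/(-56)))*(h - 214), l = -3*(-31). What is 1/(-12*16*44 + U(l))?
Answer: -7336/143682561 ≈ -5.1057e-5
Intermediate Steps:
l = 93
U(h) = 7261*h*(-214 + h)/7336 (U(h) = (h + (h*(1/131) + h*(-1/56)))*(-214 + h) = (h + (h/131 - h/56))*(-214 + h) = (h - 75*h/7336)*(-214 + h) = (7261*h/7336)*(-214 + h) = 7261*h*(-214 + h)/7336)
1/(-12*16*44 + U(l)) = 1/(-12*16*44 + (7261/7336)*93*(-214 + 93)) = 1/(-192*44 + (7261/7336)*93*(-121)) = 1/(-8448 - 81708033/7336) = 1/(-143682561/7336) = -7336/143682561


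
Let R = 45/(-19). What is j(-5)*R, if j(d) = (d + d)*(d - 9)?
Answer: -6300/19 ≈ -331.58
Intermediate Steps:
R = -45/19 (R = 45*(-1/19) = -45/19 ≈ -2.3684)
j(d) = 2*d*(-9 + d) (j(d) = (2*d)*(-9 + d) = 2*d*(-9 + d))
j(-5)*R = (2*(-5)*(-9 - 5))*(-45/19) = (2*(-5)*(-14))*(-45/19) = 140*(-45/19) = -6300/19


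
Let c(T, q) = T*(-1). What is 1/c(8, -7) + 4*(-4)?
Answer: -129/8 ≈ -16.125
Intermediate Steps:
c(T, q) = -T
1/c(8, -7) + 4*(-4) = 1/(-1*8) + 4*(-4) = 1/(-8) - 16 = -⅛ - 16 = -129/8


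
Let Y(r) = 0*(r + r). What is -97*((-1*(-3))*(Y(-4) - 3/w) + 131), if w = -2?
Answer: -26287/2 ≈ -13144.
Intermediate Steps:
Y(r) = 0 (Y(r) = 0*(2*r) = 0)
-97*((-1*(-3))*(Y(-4) - 3/w) + 131) = -97*((-1*(-3))*(0 - 3/(-2)) + 131) = -97*(3*(0 - 3*(-½)) + 131) = -97*(3*(0 + 3/2) + 131) = -97*(3*(3/2) + 131) = -97*(9/2 + 131) = -97*271/2 = -26287/2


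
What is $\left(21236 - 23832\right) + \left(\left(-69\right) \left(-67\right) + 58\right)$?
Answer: $2085$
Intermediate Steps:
$\left(21236 - 23832\right) + \left(\left(-69\right) \left(-67\right) + 58\right) = -2596 + \left(4623 + 58\right) = -2596 + 4681 = 2085$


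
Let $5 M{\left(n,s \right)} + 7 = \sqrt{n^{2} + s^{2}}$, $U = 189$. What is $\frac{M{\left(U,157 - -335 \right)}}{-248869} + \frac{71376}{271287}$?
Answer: $\frac{29606089243}{112524874005} - \frac{3 \sqrt{30865}}{1244345} \approx 0.26268$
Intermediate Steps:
$M{\left(n,s \right)} = - \frac{7}{5} + \frac{\sqrt{n^{2} + s^{2}}}{5}$
$\frac{M{\left(U,157 - -335 \right)}}{-248869} + \frac{71376}{271287} = \frac{- \frac{7}{5} + \frac{\sqrt{189^{2} + \left(157 - -335\right)^{2}}}{5}}{-248869} + \frac{71376}{271287} = \left(- \frac{7}{5} + \frac{\sqrt{35721 + \left(157 + 335\right)^{2}}}{5}\right) \left(- \frac{1}{248869}\right) + 71376 \cdot \frac{1}{271287} = \left(- \frac{7}{5} + \frac{\sqrt{35721 + 492^{2}}}{5}\right) \left(- \frac{1}{248869}\right) + \frac{23792}{90429} = \left(- \frac{7}{5} + \frac{\sqrt{35721 + 242064}}{5}\right) \left(- \frac{1}{248869}\right) + \frac{23792}{90429} = \left(- \frac{7}{5} + \frac{\sqrt{277785}}{5}\right) \left(- \frac{1}{248869}\right) + \frac{23792}{90429} = \left(- \frac{7}{5} + \frac{3 \sqrt{30865}}{5}\right) \left(- \frac{1}{248869}\right) + \frac{23792}{90429} = \left(\frac{7}{1244345} - \frac{3 \sqrt{30865}}{1244345}\right) + \frac{23792}{90429} = \frac{29606089243}{112524874005} - \frac{3 \sqrt{30865}}{1244345}$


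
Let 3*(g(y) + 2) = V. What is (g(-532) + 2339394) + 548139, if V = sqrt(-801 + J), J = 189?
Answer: 2887531 + 2*I*sqrt(17) ≈ 2.8875e+6 + 8.2462*I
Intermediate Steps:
V = 6*I*sqrt(17) (V = sqrt(-801 + 189) = sqrt(-612) = 6*I*sqrt(17) ≈ 24.739*I)
g(y) = -2 + 2*I*sqrt(17) (g(y) = -2 + (6*I*sqrt(17))/3 = -2 + 2*I*sqrt(17))
(g(-532) + 2339394) + 548139 = ((-2 + 2*I*sqrt(17)) + 2339394) + 548139 = (2339392 + 2*I*sqrt(17)) + 548139 = 2887531 + 2*I*sqrt(17)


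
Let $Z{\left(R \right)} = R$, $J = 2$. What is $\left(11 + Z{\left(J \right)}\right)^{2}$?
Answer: $169$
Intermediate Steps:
$\left(11 + Z{\left(J \right)}\right)^{2} = \left(11 + 2\right)^{2} = 13^{2} = 169$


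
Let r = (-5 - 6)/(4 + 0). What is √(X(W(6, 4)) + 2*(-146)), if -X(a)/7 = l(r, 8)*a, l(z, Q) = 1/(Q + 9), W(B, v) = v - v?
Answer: 2*I*√73 ≈ 17.088*I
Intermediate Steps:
W(B, v) = 0
r = -11/4 ≈ -2.7500
l(z, Q) = 1/(9 + Q)
X(a) = -7*a/17 (X(a) = -7*a/(9 + 8) = -7*a/17)
√(X(W(6, 4)) + 2*(-146)) = √(-7/17*0 + 2*(-146)) = √(0 - 292) = √(-292) = 2*I*√73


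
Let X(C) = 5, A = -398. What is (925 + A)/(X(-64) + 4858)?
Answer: 527/4863 ≈ 0.10837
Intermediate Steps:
(925 + A)/(X(-64) + 4858) = (925 - 398)/(5 + 4858) = 527/4863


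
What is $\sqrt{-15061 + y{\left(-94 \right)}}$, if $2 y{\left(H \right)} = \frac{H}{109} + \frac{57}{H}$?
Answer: $\frac{i \sqrt{1581188647503}}{10246} \approx 122.73 i$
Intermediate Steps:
$y{\left(H \right)} = \frac{H}{218} + \frac{57}{2 H}$ ($y{\left(H \right)} = \frac{\frac{H}{109} + \frac{57}{H}}{2} = \frac{\frac{57}{H} + \frac{H}{109}}{2} = \frac{H}{218} + \frac{57}{2 H}$)
$\sqrt{-15061 + y{\left(-94 \right)}} = \sqrt{-15061 + \frac{6213 + \left(-94\right)^{2}}{218 \left(-94\right)}} = \sqrt{-15061 + \frac{1}{218} \left(- \frac{1}{94}\right) \left(6213 + 8836\right)} = \sqrt{-15061 + \frac{1}{218} \left(- \frac{1}{94}\right) 15049} = \sqrt{-15061 - \frac{15049}{20492}} = \sqrt{- \frac{308645061}{20492}} = \frac{i \sqrt{1581188647503}}{10246}$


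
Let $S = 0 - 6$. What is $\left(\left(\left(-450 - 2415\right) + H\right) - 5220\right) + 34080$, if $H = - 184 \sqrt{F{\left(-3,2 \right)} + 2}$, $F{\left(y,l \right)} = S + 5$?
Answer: $25811$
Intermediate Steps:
$S = -6$ ($S = 0 - 6 = -6$)
$F{\left(y,l \right)} = -1$ ($F{\left(y,l \right)} = -6 + 5 = -1$)
$H = -184$ ($H = - 184 \sqrt{-1 + 2} = - 184 \sqrt{1} = \left(-184\right) 1 = -184$)
$\left(\left(\left(-450 - 2415\right) + H\right) - 5220\right) + 34080 = \left(\left(\left(-450 - 2415\right) - 184\right) - 5220\right) + 34080 = \left(\left(-2865 - 184\right) - 5220\right) + 34080 = \left(-3049 - 5220\right) + 34080 = -8269 + 34080 = 25811$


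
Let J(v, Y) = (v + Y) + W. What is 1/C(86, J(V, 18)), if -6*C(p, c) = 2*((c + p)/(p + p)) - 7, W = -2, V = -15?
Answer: 516/515 ≈ 1.0019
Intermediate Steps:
J(v, Y) = -2 + Y + v (J(v, Y) = (v + Y) - 2 = (Y + v) - 2 = -2 + Y + v)
C(p, c) = 7/6 - (c + p)/(6*p) (C(p, c) = -(2*((c + p)/(p + p)) - 7)/6 = -(2*((c + p)/((2*p))) - 7)/6 = -(2*((c + p)*(1/(2*p))) - 7)/6 = -(2*((c + p)/(2*p)) - 7)/6 = -((c + p)/p - 7)/6 = -(-7 + (c + p)/p)/6 = 7/6 - (c + p)/(6*p))
1/C(86, J(V, 18)) = 1/((86 - (-2 + 18 - 15)/6)/86) = 1/((86 - ⅙*1)/86) = 1/((86 - ⅙)/86) = 1/((1/86)*(515/6)) = 1/(515/516) = 516/515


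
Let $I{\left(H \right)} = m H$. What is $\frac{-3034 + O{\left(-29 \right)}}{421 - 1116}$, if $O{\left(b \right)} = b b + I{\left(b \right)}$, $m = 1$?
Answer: $\frac{2222}{695} \approx 3.1971$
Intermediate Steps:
$I{\left(H \right)} = H$ ($I{\left(H \right)} = 1 H = H$)
$O{\left(b \right)} = b + b^{2}$ ($O{\left(b \right)} = b b + b = b^{2} + b = b + b^{2}$)
$\frac{-3034 + O{\left(-29 \right)}}{421 - 1116} = \frac{-3034 - 29 \left(1 - 29\right)}{421 - 1116} = \frac{-3034 - -812}{-695} = \left(-3034 + 812\right) \left(- \frac{1}{695}\right) = \left(-2222\right) \left(- \frac{1}{695}\right) = \frac{2222}{695}$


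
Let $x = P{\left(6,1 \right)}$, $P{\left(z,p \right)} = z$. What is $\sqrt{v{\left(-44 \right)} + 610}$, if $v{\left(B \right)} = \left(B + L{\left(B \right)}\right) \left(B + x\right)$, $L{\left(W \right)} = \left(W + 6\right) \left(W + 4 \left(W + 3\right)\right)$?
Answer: $i \sqrt{298070} \approx 545.96 i$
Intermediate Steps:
$L{\left(W \right)} = \left(6 + W\right) \left(12 + 5 W\right)$ ($L{\left(W \right)} = \left(6 + W\right) \left(W + 4 \left(3 + W\right)\right) = \left(6 + W\right) \left(W + \left(12 + 4 W\right)\right) = \left(6 + W\right) \left(12 + 5 W\right)$)
$x = 6$
$v{\left(B \right)} = \left(6 + B\right) \left(72 + 5 B^{2} + 43 B\right)$ ($v{\left(B \right)} = \left(B + \left(72 + 5 B^{2} + 42 B\right)\right) \left(B + 6\right) = \left(72 + 5 B^{2} + 43 B\right) \left(6 + B\right) = \left(6 + B\right) \left(72 + 5 B^{2} + 43 B\right)$)
$\sqrt{v{\left(-44 \right)} + 610} = \sqrt{\left(432 + 5 \left(-44\right)^{3} + 73 \left(-44\right)^{2} + 330 \left(-44\right)\right) + 610} = \sqrt{\left(432 + 5 \left(-85184\right) + 73 \cdot 1936 - 14520\right) + 610} = \sqrt{\left(432 - 425920 + 141328 - 14520\right) + 610} = \sqrt{-298680 + 610} = \sqrt{-298070} = i \sqrt{298070}$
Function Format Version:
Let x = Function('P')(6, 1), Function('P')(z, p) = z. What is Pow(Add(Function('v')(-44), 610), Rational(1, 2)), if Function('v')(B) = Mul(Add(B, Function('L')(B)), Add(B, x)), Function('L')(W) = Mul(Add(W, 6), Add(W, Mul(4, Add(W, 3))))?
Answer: Mul(I, Pow(298070, Rational(1, 2))) ≈ Mul(545.96, I)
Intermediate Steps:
Function('L')(W) = Mul(Add(6, W), Add(12, Mul(5, W))) (Function('L')(W) = Mul(Add(6, W), Add(W, Mul(4, Add(3, W)))) = Mul(Add(6, W), Add(W, Add(12, Mul(4, W)))) = Mul(Add(6, W), Add(12, Mul(5, W))))
x = 6
Function('v')(B) = Mul(Add(6, B), Add(72, Mul(5, Pow(B, 2)), Mul(43, B))) (Function('v')(B) = Mul(Add(B, Add(72, Mul(5, Pow(B, 2)), Mul(42, B))), Add(B, 6)) = Mul(Add(72, Mul(5, Pow(B, 2)), Mul(43, B)), Add(6, B)) = Mul(Add(6, B), Add(72, Mul(5, Pow(B, 2)), Mul(43, B))))
Pow(Add(Function('v')(-44), 610), Rational(1, 2)) = Pow(Add(Add(432, Mul(5, Pow(-44, 3)), Mul(73, Pow(-44, 2)), Mul(330, -44)), 610), Rational(1, 2)) = Pow(Add(Add(432, Mul(5, -85184), Mul(73, 1936), -14520), 610), Rational(1, 2)) = Pow(Add(Add(432, -425920, 141328, -14520), 610), Rational(1, 2)) = Pow(Add(-298680, 610), Rational(1, 2)) = Pow(-298070, Rational(1, 2)) = Mul(I, Pow(298070, Rational(1, 2)))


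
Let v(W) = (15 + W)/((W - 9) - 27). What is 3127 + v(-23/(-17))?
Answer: 1841525/589 ≈ 3126.5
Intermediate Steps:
v(W) = (15 + W)/(-36 + W) (v(W) = (15 + W)/((-9 + W) - 27) = (15 + W)/(-36 + W))
3127 + v(-23/(-17)) = 3127 + (15 - 23/(-17))/(-36 - 23/(-17)) = 3127 + (15 - 23*(-1/17))/(-36 - 23*(-1/17)) = 3127 + (15 + 23/17)/(-36 + 23/17) = 3127 + (278/17)/(-589/17) = 3127 - 17/589*278/17 = 3127 - 278/589 = 1841525/589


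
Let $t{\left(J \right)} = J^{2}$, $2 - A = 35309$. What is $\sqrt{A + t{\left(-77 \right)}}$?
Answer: $i \sqrt{29378} \approx 171.4 i$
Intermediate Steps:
$A = -35307$ ($A = 2 - 35309 = -35307$)
$\sqrt{A + t{\left(-77 \right)}} = \sqrt{-35307 + \left(-77\right)^{2}} = \sqrt{-35307 + 5929} = \sqrt{-29378} = i \sqrt{29378}$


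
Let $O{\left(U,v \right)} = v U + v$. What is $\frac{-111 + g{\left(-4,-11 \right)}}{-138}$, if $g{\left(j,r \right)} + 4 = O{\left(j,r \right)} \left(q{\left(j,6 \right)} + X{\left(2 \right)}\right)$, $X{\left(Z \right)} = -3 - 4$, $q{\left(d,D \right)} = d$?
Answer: $\frac{239}{69} \approx 3.4638$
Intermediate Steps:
$X{\left(Z \right)} = -7$
$O{\left(U,v \right)} = v + U v$ ($O{\left(U,v \right)} = U v + v = v + U v$)
$g{\left(j,r \right)} = -4 + r \left(1 + j\right) \left(-7 + j\right)$ ($g{\left(j,r \right)} = -4 + r \left(1 + j\right) \left(j - 7\right) = -4 + r \left(1 + j\right) \left(-7 + j\right)$)
$\frac{-111 + g{\left(-4,-11 \right)}}{-138} = \frac{-111 - \left(4 - 121 \left(1 - 4\right)\right)}{-138} = - \frac{-111 - \left(4 + 363\right)}{138} = - \frac{-111 - 367}{138} = \left(- \frac{1}{138}\right) \left(-478\right) = \frac{239}{69}$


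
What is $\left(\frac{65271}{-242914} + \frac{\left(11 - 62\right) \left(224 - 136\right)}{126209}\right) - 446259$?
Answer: $- \frac{13681387862235405}{30657933026} \approx -4.4626 \cdot 10^{5}$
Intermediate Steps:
$\left(\frac{65271}{-242914} + \frac{\left(11 - 62\right) \left(224 - 136\right)}{126209}\right) - 446259 = \left(65271 \left(- \frac{1}{242914}\right) + \left(-51\right) 88 \cdot \frac{1}{126209}\right) - 446259 = \left(- \frac{65271}{242914} - \frac{4488}{126209}\right) - 446259 = - \frac{9327985671}{30657933026} - 446259 = - \frac{13681387862235405}{30657933026}$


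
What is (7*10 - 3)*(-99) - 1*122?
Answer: -6755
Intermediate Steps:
(7*10 - 3)*(-99) - 1*122 = (70 - 3)*(-99) - 122 = 67*(-99) - 122 = -6633 - 122 = -6755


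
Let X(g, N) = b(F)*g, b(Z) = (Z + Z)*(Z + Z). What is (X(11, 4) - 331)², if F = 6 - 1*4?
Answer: 24025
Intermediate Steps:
F = 2 (F = 6 - 4 = 2)
b(Z) = 4*Z² (b(Z) = (2*Z)*(2*Z) = 4*Z²)
X(g, N) = 16*g (X(g, N) = (4*2²)*g = (4*4)*g = 16*g)
(X(11, 4) - 331)² = (16*11 - 331)² = (176 - 331)² = (-155)² = 24025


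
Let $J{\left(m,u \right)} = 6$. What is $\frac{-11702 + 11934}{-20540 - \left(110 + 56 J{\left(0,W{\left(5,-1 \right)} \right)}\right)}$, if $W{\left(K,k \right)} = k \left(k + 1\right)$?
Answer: $- \frac{116}{10493} \approx -0.011055$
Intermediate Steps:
$W{\left(K,k \right)} = k \left(1 + k\right)$
$\frac{-11702 + 11934}{-20540 - \left(110 + 56 J{\left(0,W{\left(5,-1 \right)} \right)}\right)} = \frac{-11702 + 11934}{-20540 - 446} = \frac{232}{-20540 - 446} = \frac{232}{-20986} = 232 \left(- \frac{1}{20986}\right) = - \frac{116}{10493}$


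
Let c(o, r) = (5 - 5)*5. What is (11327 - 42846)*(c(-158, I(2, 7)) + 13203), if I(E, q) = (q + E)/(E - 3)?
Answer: -416145357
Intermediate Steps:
I(E, q) = (E + q)/(-3 + E)
c(o, r) = 0 (c(o, r) = 0*5 = 0)
(11327 - 42846)*(c(-158, I(2, 7)) + 13203) = (11327 - 42846)*(0 + 13203) = -31519*13203 = -416145357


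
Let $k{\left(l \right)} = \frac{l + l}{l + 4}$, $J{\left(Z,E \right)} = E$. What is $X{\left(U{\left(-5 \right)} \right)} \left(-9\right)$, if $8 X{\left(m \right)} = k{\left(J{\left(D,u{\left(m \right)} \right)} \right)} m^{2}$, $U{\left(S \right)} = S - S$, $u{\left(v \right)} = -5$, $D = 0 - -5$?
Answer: $0$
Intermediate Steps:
$D = 5$ ($D = 0 + 5 = 5$)
$k{\left(l \right)} = \frac{2 l}{4 + l}$
$U{\left(S \right)} = 0$
$X{\left(m \right)} = \frac{5 m^{2}}{4}$ ($X{\left(m \right)} = \frac{2 \left(-5\right) \frac{1}{4 - 5} m^{2}}{8} = \frac{2 \left(-5\right) \frac{1}{-1} m^{2}}{8} = \frac{2 \left(-5\right) \left(-1\right) m^{2}}{8} = \frac{10 m^{2}}{8} = \frac{5 m^{2}}{4}$)
$X{\left(U{\left(-5 \right)} \right)} \left(-9\right) = \frac{5 \cdot 0^{2}}{4} \left(-9\right) = \frac{5}{4} \cdot 0 \left(-9\right) = 0 \left(-9\right) = 0$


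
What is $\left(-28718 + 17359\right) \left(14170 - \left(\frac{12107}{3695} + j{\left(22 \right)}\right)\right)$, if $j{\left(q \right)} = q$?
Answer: $- \frac{593675329327}{3695} \approx -1.6067 \cdot 10^{8}$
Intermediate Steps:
$\left(-28718 + 17359\right) \left(14170 - \left(\frac{12107}{3695} + j{\left(22 \right)}\right)\right) = \left(-28718 + 17359\right) \left(14170 - \left(22 + \frac{24214}{7390}\right)\right) = - 11359 \left(14170 - \frac{93397}{3695}\right) = \left(-11359\right) \frac{52264753}{3695} = - \frac{593675329327}{3695}$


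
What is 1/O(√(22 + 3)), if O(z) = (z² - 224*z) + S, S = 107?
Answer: -1/988 ≈ -0.0010121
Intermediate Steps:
O(z) = 107 + z² - 224*z (O(z) = (z² - 224*z) + 107 = 107 + z² - 224*z)
1/O(√(22 + 3)) = 1/(107 + (√(22 + 3))² - 224*√(22 + 3)) = 1/(107 + (√25)² - 224*√25) = 1/(107 + 5² - 224*5) = 1/(107 + 25 - 1120) = 1/(-988) = -1/988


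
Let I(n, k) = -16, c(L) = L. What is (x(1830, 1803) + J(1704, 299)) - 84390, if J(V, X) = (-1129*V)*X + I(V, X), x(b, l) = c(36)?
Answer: -575305354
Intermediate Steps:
x(b, l) = 36
J(V, X) = -16 - 1129*V*X (J(V, X) = (-1129*V)*X - 16 = -1129*V*X - 16 = -16 - 1129*V*X)
(x(1830, 1803) + J(1704, 299)) - 84390 = (36 + (-16 - 1129*1704*299)) - 84390 = (36 + (-16 - 575220984)) - 84390 = (36 - 575221000) - 84390 = -575220964 - 84390 = -575305354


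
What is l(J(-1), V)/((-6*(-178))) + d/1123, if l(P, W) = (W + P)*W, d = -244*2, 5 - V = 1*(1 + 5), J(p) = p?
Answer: -259469/599682 ≈ -0.43268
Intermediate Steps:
V = -1 (V = 5 - (1 + 5) = 5 - 6 = -1)
d = -488
l(P, W) = W*(P + W) (l(P, W) = (P + W)*W = W*(P + W))
l(J(-1), V)/((-6*(-178))) + d/1123 = (-(-1 - 1))/((-6*(-178))) - 488/1123 = -1*(-2)/1068 - 488*1/1123 = 2*(1/1068) - 488/1123 = 1/534 - 488/1123 = -259469/599682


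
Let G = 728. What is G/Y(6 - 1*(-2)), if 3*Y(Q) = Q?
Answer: 273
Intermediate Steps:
Y(Q) = Q/3
G/Y(6 - 1*(-2)) = 728/(((6 - 1*(-2))/3)) = 728/(((6 + 2)/3)) = 728/(((⅓)*8)) = 728/(8/3) = 728*(3/8) = 273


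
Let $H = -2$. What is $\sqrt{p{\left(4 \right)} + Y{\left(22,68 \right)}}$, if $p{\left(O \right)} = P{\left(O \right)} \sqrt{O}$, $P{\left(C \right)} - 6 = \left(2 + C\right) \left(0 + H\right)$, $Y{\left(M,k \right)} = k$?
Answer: $2 \sqrt{14} \approx 7.4833$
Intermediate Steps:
$P{\left(C \right)} = 2 - 2 C$ ($P{\left(C \right)} = 6 + \left(2 + C\right) \left(0 - 2\right) = 6 + \left(2 + C\right) \left(-2\right) = 6 - \left(4 + 2 C\right) = 2 - 2 C$)
$p{\left(O \right)} = \sqrt{O} \left(2 - 2 O\right)$ ($p{\left(O \right)} = \left(2 - 2 O\right) \sqrt{O} = \sqrt{O} \left(2 - 2 O\right)$)
$\sqrt{p{\left(4 \right)} + Y{\left(22,68 \right)}} = \sqrt{2 \sqrt{4} \left(1 - 4\right) + 68} = \sqrt{2 \cdot 2 \left(1 - 4\right) + 68} = \sqrt{2 \cdot 2 \left(-3\right) + 68} = \sqrt{-12 + 68} = \sqrt{56} = 2 \sqrt{14}$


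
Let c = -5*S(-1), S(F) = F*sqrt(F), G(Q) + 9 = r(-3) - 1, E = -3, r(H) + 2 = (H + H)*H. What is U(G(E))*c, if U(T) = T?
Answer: 30*I ≈ 30.0*I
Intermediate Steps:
r(H) = -2 + 2*H**2 (r(H) = -2 + (H + H)*H = -2 + (2*H)*H = -2 + 2*H**2)
G(Q) = 6 (G(Q) = -9 + ((-2 + 2*(-3)**2) - 1) = -9 + ((-2 + 2*9) - 1) = -9 + ((-2 + 18) - 1) = -9 + (16 - 1) = -9 + 15 = 6)
S(F) = F**(3/2)
c = 5*I (c = -(-5)*I = 5*I ≈ 5.0*I)
U(G(E))*c = 6*(5*I) = 30*I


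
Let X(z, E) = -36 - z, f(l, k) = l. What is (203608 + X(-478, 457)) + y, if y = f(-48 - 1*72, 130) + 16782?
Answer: 220712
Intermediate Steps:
y = 16662 (y = (-48 - 1*72) + 16782 = (-48 - 72) + 16782 = -120 + 16782 = 16662)
(203608 + X(-478, 457)) + y = (203608 + (-36 - 1*(-478))) + 16662 = (203608 + (-36 + 478)) + 16662 = (203608 + 442) + 16662 = 204050 + 16662 = 220712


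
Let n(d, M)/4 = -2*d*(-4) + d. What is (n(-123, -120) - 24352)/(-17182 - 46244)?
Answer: 14390/31713 ≈ 0.45376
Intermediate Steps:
n(d, M) = 36*d (n(d, M) = 4*(-2*d*(-4) + d) = 4*(8*d + d) = 4*(9*d) = 36*d)
(n(-123, -120) - 24352)/(-17182 - 46244) = (36*(-123) - 24352)/(-17182 - 46244) = (-4428 - 24352)/(-63426) = -28780*(-1/63426) = 14390/31713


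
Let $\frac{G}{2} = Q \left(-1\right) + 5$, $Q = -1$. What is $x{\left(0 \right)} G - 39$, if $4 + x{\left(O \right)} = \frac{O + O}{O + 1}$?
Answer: $-87$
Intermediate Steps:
$x{\left(O \right)} = -4 + \frac{2 O}{1 + O}$ ($x{\left(O \right)} = -4 + \frac{O + O}{O + 1} = -4 + \frac{2 O}{1 + O}$)
$G = 12$ ($G = 2 \left(\left(-1\right) \left(-1\right) + 5\right) = 2 \left(1 + 5\right) = 2 \cdot 6 = 12$)
$x{\left(0 \right)} G - 39 = \frac{2 \left(-2 - 0\right)}{1 + 0} \cdot 12 - 39 = \frac{2 \left(-2 + 0\right)}{1} \cdot 12 - 39 = 2 \cdot 1 \left(-2\right) 12 - 39 = \left(-4\right) 12 - 39 = -48 - 39 = -87$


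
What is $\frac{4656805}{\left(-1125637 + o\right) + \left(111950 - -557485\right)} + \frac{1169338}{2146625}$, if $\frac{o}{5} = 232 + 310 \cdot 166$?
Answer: $- \frac{9765186798329}{424477920750} \approx -23.005$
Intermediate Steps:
$o = 258460$ ($o = 5 \left(232 + 310 \cdot 166\right) = 5 \left(232 + 51460\right) = 5 \cdot 51692 = 258460$)
$\frac{4656805}{\left(-1125637 + o\right) + \left(111950 - -557485\right)} + \frac{1169338}{2146625} = \frac{4656805}{\left(-1125637 + 258460\right) + \left(111950 - -557485\right)} + \frac{1169338}{2146625} = \frac{4656805}{-867177 + \left(111950 + 557485\right)} + 1169338 \cdot \frac{1}{2146625} = \frac{4656805}{-867177 + 669435} + \frac{1169338}{2146625} = \frac{4656805}{-197742} + \frac{1169338}{2146625} = 4656805 \left(- \frac{1}{197742}\right) + \frac{1169338}{2146625} = - \frac{4656805}{197742} + \frac{1169338}{2146625} = - \frac{9765186798329}{424477920750}$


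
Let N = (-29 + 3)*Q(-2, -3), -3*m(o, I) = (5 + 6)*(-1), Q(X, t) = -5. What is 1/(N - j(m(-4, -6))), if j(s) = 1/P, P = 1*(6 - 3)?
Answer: 3/389 ≈ 0.0077121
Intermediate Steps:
m(o, I) = 11/3 (m(o, I) = -(5 + 6)*(-1)/3 = -11*(-1)/3 = -⅓*(-11) = 11/3)
P = 3 (P = 1*3 = 3)
j(s) = ⅓ (j(s) = 1/3 = ⅓)
N = 130 (N = (-29 + 3)*(-5) = -26*(-5) = 130)
1/(N - j(m(-4, -6))) = 1/(130 - 1*⅓) = 1/(130 - ⅓) = 1/(389/3) = 3/389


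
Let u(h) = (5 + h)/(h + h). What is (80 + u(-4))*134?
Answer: 42813/4 ≈ 10703.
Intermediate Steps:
u(h) = (5 + h)/(2*h) (u(h) = (5 + h)/((2*h)) = (5 + h)*(1/(2*h)) = (5 + h)/(2*h))
(80 + u(-4))*134 = (80 + (1/2)*(5 - 4)/(-4))*134 = (80 + (1/2)*(-1/4)*1)*134 = (80 - 1/8)*134 = (639/8)*134 = 42813/4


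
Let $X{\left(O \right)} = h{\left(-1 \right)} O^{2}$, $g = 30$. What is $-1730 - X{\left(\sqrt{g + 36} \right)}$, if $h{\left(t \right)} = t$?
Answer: $-1664$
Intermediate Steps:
$X{\left(O \right)} = - O^{2}$
$-1730 - X{\left(\sqrt{g + 36} \right)} = -1730 - - \left(\sqrt{30 + 36}\right)^{2} = -1730 - - \left(\sqrt{66}\right)^{2} = -1730 - \left(-1\right) 66 = -1730 - -66 = -1730 + 66 = -1664$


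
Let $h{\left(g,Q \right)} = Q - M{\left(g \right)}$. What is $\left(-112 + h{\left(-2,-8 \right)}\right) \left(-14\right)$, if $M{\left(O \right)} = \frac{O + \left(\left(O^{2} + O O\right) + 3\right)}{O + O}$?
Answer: $\frac{3297}{2} \approx 1648.5$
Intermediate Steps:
$M{\left(O \right)} = \frac{3 + O + 2 O^{2}}{2 O}$ ($M{\left(O \right)} = \frac{O + \left(\left(O^{2} + O^{2}\right) + 3\right)}{2 O} = \left(O + \left(2 O^{2} + 3\right)\right) \frac{1}{2 O} = \left(O + \left(3 + 2 O^{2}\right)\right) \frac{1}{2 O} = \left(3 + O + 2 O^{2}\right) \frac{1}{2 O} = \frac{3 + O + 2 O^{2}}{2 O}$)
$h{\left(g,Q \right)} = - \frac{1}{2} + Q - g - \frac{3}{2 g}$ ($h{\left(g,Q \right)} = Q - \left(\frac{1}{2} + g + \frac{3}{2 g}\right) = - \frac{1}{2} + Q - g - \frac{3}{2 g}$)
$\left(-112 + h{\left(-2,-8 \right)}\right) \left(-14\right) = \left(-112 - \left(\frac{13}{2} - \frac{3}{4}\right)\right) \left(-14\right) = \left(-112 - \frac{23}{4}\right) \left(-14\right) = \left(- \frac{471}{4}\right) \left(-14\right) = \frac{3297}{2}$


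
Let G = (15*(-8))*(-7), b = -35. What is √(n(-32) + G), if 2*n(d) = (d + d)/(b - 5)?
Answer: 2*√5255/5 ≈ 28.997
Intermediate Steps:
n(d) = -d/40 (n(d) = ((d + d)/(-35 - 5))/2 = ((2*d)/(-40))/2 = ((2*d)*(-1/40))/2 = (-d/20)/2 = -d/40)
G = 840 (G = -120*(-7) = 840)
√(n(-32) + G) = √(-1/40*(-32) + 840) = √(⅘ + 840) = √(4204/5) = 2*√5255/5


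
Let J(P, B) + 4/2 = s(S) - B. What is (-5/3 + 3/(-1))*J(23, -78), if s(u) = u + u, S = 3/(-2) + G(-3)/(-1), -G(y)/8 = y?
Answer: -350/3 ≈ -116.67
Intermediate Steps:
G(y) = -8*y
S = -51/2 (S = 3/(-2) - 8*(-3)/(-1) = 3*(-½) + 24*(-1) = -3/2 - 24 = -51/2 ≈ -25.500)
s(u) = 2*u
J(P, B) = -53 - B (J(P, B) = -2 + (2*(-51/2) - B) = -2 + (-51 - B) = -53 - B)
(-5/3 + 3/(-1))*J(23, -78) = (-5/3 + 3/(-1))*(-53 - 1*(-78)) = (-5*⅓ + 3*(-1))*(-53 + 78) = (-5/3 - 3)*25 = -14/3*25 = -350/3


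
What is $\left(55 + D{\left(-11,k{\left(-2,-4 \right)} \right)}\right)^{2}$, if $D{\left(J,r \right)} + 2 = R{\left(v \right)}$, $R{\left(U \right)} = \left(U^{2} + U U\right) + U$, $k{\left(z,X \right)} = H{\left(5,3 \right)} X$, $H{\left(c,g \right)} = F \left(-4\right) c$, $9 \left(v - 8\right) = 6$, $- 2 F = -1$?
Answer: $\frac{3636649}{81} \approx 44897.0$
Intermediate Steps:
$F = \frac{1}{2}$ ($F = \left(- \frac{1}{2}\right) \left(-1\right) = \frac{1}{2} \approx 0.5$)
$v = \frac{26}{3}$ ($v = 8 + \frac{1}{9} \cdot 6 = 8 + \frac{2}{3} = \frac{26}{3} \approx 8.6667$)
$H{\left(c,g \right)} = - 2 c$ ($H{\left(c,g \right)} = \frac{1}{2} \left(-4\right) c = - 2 c$)
$k{\left(z,X \right)} = - 10 X$ ($k{\left(z,X \right)} = \left(-2\right) 5 X = - 10 X$)
$R{\left(U \right)} = U + 2 U^{2}$ ($R{\left(U \right)} = \left(U^{2} + U^{2}\right) + U = 2 U^{2} + U = U + 2 U^{2}$)
$D{\left(J,r \right)} = \frac{1412}{9}$ ($D{\left(J,r \right)} = -2 + \frac{26 \left(1 + 2 \cdot \frac{26}{3}\right)}{3} = -2 + \frac{26 \left(1 + \frac{52}{3}\right)}{3} = -2 + \frac{26}{3} \cdot \frac{55}{3} = -2 + \frac{1430}{9} = \frac{1412}{9}$)
$\left(55 + D{\left(-11,k{\left(-2,-4 \right)} \right)}\right)^{2} = \left(55 + \frac{1412}{9}\right)^{2} = \left(\frac{1907}{9}\right)^{2} = \frac{3636649}{81}$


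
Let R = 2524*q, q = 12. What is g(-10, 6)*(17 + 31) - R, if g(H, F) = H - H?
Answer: -30288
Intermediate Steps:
g(H, F) = 0
R = 30288 (R = 2524*12 = 30288)
g(-10, 6)*(17 + 31) - R = 0*(17 + 31) - 1*30288 = 0*48 - 30288 = 0 - 30288 = -30288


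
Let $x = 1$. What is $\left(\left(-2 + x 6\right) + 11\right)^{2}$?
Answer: $225$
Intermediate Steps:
$\left(\left(-2 + x 6\right) + 11\right)^{2} = \left(\left(-2 + 1 \cdot 6\right) + 11\right)^{2} = \left(\left(-2 + 6\right) + 11\right)^{2} = \left(4 + 11\right)^{2} = 15^{2} = 225$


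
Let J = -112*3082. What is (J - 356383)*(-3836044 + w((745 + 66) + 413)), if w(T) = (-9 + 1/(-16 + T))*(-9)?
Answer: 3250951551571471/1208 ≈ 2.6912e+12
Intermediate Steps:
J = -345184
w(T) = 81 - 9/(-16 + T)
(J - 356383)*(-3836044 + w((745 + 66) + 413)) = (-345184 - 356383)*(-3836044 + 9*(-145 + 9*((745 + 66) + 413))/(-16 + ((745 + 66) + 413))) = -701567*(-3836044 + 9*(-145 + 9*(811 + 413))/(-16 + (811 + 413))) = -701567*(-3836044 + 9*(-145 + 9*1224)/(-16 + 1224)) = -701567*(-3836044 + 9*(-145 + 11016)/1208) = -701567*(-3836044 + 9*(1/1208)*10871) = -701567*(-3836044 + 97839/1208) = -701567*(-4633843313/1208) = 3250951551571471/1208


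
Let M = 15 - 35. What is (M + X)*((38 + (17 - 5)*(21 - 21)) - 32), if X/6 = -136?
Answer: -5016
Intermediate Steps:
X = -816 (X = 6*(-136) = -816)
M = -20
(M + X)*((38 + (17 - 5)*(21 - 21)) - 32) = (-20 - 816)*((38 + (17 - 5)*(21 - 21)) - 32) = -836*((38 + 12*0) - 32) = -836*((38 + 0) - 32) = -836*(38 - 32) = -836*6 = -5016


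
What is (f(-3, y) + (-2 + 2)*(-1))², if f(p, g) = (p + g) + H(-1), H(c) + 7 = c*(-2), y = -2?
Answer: 100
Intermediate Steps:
H(c) = -7 - 2*c (H(c) = -7 + c*(-2) = -7 - 2*c)
f(p, g) = -5 + g + p (f(p, g) = (p + g) + (-7 - 2*(-1)) = (g + p) + (-7 + 2) = (g + p) - 5 = -5 + g + p)
(f(-3, y) + (-2 + 2)*(-1))² = ((-5 - 2 - 3) + (-2 + 2)*(-1))² = (-10 + 0*(-1))² = (-10 + 0)² = (-10)² = 100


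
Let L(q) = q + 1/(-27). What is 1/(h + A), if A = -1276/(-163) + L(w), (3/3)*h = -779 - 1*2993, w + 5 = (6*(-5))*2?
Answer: -4401/16852348 ≈ -0.00026115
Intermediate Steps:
w = -65 (w = -5 + (6*(-5))*2 = -5 - 30*2 = -5 - 60 = -65)
L(q) = -1/27 + q (L(q) = q - 1/27 = -1/27 + q)
h = -3772 (h = -779 - 1*2993 = -779 - 2993 = -3772)
A = -251776/4401 (A = -1276/(-163) + (-1/27 - 65) = -1276*(-1/163) - 1756/27 = 1276/163 - 1756/27 = -251776/4401 ≈ -57.209)
1/(h + A) = 1/(-3772 - 251776/4401) = 1/(-16852348/4401) = -4401/16852348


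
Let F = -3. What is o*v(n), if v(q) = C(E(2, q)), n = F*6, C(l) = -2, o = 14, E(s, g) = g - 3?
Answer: -28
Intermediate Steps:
E(s, g) = -3 + g
n = -18 (n = -3*6 = -18)
v(q) = -2
o*v(n) = 14*(-2) = -28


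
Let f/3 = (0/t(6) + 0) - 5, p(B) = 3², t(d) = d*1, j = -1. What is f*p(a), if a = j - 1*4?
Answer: -135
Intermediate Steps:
t(d) = d
a = -5 (a = -1 - 1*4 = -1 - 4 = -5)
p(B) = 9
f = -15 (f = 3*((0/6 + 0) - 5) = 3*((0*(⅙) + 0) - 5) = 3*((0 + 0) - 5) = 3*(0 - 5) = 3*(-5) = -15)
f*p(a) = -15*9 = -135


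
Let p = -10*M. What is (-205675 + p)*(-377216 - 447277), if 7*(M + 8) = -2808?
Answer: 1163429704905/7 ≈ 1.6620e+11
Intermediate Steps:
M = -2864/7 (M = -8 + (⅐)*(-2808) = -8 - 2808/7 = -2864/7 ≈ -409.14)
p = 28640/7 (p = -10*(-2864/7) = 28640/7 ≈ 4091.4)
(-205675 + p)*(-377216 - 447277) = (-205675 + 28640/7)*(-377216 - 447277) = -1411085/7*(-824493) = 1163429704905/7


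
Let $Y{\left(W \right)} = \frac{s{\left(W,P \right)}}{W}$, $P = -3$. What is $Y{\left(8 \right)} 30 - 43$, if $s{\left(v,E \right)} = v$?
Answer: $-13$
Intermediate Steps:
$Y{\left(W \right)} = 1$ ($Y{\left(W \right)} = \frac{W}{W} = 1$)
$Y{\left(8 \right)} 30 - 43 = 1 \cdot 30 - 43 = 30 - 43 = -13$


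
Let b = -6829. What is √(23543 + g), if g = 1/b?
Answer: √1097933472034/6829 ≈ 153.44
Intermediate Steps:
g = -1/6829 (g = 1/(-6829) = -1/6829 ≈ -0.00014643)
√(23543 + g) = √(23543 - 1/6829) = √(160775146/6829) = √1097933472034/6829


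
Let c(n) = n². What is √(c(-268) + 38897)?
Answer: √110721 ≈ 332.75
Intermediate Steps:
√(c(-268) + 38897) = √((-268)² + 38897) = √(71824 + 38897) = √110721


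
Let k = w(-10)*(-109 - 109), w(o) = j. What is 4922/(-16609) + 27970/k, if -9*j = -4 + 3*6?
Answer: 2082980813/25345334 ≈ 82.184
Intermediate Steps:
j = -14/9 (j = -(-4 + 3*6)/9 = -(-4 + 18)/9 = -1/9*14 = -14/9 ≈ -1.5556)
w(o) = -14/9
k = 3052/9 (k = -14*(-109 - 109)/9 = -14/9*(-218) = 3052/9 ≈ 339.11)
4922/(-16609) + 27970/k = 4922/(-16609) + 27970/(3052/9) = 4922*(-1/16609) + 27970*(9/3052) = -4922/16609 + 125865/1526 = 2082980813/25345334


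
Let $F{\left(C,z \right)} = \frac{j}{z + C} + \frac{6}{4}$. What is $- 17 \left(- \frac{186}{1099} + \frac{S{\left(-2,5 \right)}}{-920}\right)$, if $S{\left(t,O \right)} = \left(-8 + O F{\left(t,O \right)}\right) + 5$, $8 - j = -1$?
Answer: $\frac{6546717}{2022160} \approx 3.2375$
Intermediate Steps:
$j = 9$ ($j = 8 - -1 = 8 + 1 = 9$)
$F{\left(C,z \right)} = \frac{3}{2} + \frac{9}{C + z}$ ($F{\left(C,z \right)} = \frac{9}{z + C} + \frac{6}{4} = \frac{9}{C + z} + 6 \cdot \frac{1}{4} = \frac{9}{C + z} + \frac{3}{2} = \frac{3}{2} + \frac{9}{C + z}$)
$S{\left(t,O \right)} = -3 + \frac{3 O \left(6 + O + t\right)}{2 \left(O + t\right)}$ ($S{\left(t,O \right)} = \left(-8 + O \frac{3 \left(6 + t + O\right)}{2 \left(t + O\right)}\right) + 5 = \left(-8 + O \frac{3 \left(6 + O + t\right)}{2 \left(O + t\right)}\right) + 5 = \left(-8 + \frac{3 O \left(6 + O + t\right)}{2 \left(O + t\right)}\right) + 5 = -3 + \frac{3 O \left(6 + O + t\right)}{2 \left(O + t\right)}$)
$- 17 \left(- \frac{186}{1099} + \frac{S{\left(-2,5 \right)}}{-920}\right) = - 17 \left(- \frac{186}{1099} + \frac{\frac{1}{5 - 2} \left(\left(-3\right) 5 - -6 + \frac{3}{2} \cdot 5 \left(6 + 5 - 2\right)\right)}{-920}\right) = - 17 \left(\left(-186\right) \frac{1}{1099} + \frac{-15 + 6 + \frac{3}{2} \cdot 5 \cdot 9}{3} \left(- \frac{1}{920}\right)\right) = - 17 \left(- \frac{186}{1099} + \frac{-15 + 6 + \frac{135}{2}}{3} \left(- \frac{1}{920}\right)\right) = - 17 \left(- \frac{186}{1099} + \frac{1}{3} \cdot \frac{117}{2} \left(- \frac{1}{920}\right)\right) = - 17 \left(- \frac{186}{1099} + \frac{39}{2} \left(- \frac{1}{920}\right)\right) = - 17 \left(- \frac{186}{1099} - \frac{39}{1840}\right) = \left(-17\right) \left(- \frac{385101}{2022160}\right) = \frac{6546717}{2022160}$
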